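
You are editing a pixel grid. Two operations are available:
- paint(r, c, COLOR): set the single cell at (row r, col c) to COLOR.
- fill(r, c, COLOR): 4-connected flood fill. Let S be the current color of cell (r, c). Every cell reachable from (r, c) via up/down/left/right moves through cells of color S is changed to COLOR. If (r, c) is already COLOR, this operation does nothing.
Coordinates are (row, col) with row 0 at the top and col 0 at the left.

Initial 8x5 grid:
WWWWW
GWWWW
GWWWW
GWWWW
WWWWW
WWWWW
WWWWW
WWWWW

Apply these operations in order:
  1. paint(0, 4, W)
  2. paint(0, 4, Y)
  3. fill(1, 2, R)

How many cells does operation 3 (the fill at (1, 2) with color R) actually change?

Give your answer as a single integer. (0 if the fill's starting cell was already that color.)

After op 1 paint(0,4,W):
WWWWW
GWWWW
GWWWW
GWWWW
WWWWW
WWWWW
WWWWW
WWWWW
After op 2 paint(0,4,Y):
WWWWY
GWWWW
GWWWW
GWWWW
WWWWW
WWWWW
WWWWW
WWWWW
After op 3 fill(1,2,R) [36 cells changed]:
RRRRY
GRRRR
GRRRR
GRRRR
RRRRR
RRRRR
RRRRR
RRRRR

Answer: 36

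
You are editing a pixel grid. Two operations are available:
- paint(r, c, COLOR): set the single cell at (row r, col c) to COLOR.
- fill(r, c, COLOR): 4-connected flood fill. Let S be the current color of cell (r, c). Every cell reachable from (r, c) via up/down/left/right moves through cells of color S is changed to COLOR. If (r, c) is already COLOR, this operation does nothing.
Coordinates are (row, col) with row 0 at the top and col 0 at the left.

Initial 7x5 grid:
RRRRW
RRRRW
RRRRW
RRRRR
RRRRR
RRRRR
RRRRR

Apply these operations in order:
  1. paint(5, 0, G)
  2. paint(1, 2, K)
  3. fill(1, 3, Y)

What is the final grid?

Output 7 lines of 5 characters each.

Answer: YYYYW
YYKYW
YYYYW
YYYYY
YYYYY
GYYYY
YYYYY

Derivation:
After op 1 paint(5,0,G):
RRRRW
RRRRW
RRRRW
RRRRR
RRRRR
GRRRR
RRRRR
After op 2 paint(1,2,K):
RRRRW
RRKRW
RRRRW
RRRRR
RRRRR
GRRRR
RRRRR
After op 3 fill(1,3,Y) [30 cells changed]:
YYYYW
YYKYW
YYYYW
YYYYY
YYYYY
GYYYY
YYYYY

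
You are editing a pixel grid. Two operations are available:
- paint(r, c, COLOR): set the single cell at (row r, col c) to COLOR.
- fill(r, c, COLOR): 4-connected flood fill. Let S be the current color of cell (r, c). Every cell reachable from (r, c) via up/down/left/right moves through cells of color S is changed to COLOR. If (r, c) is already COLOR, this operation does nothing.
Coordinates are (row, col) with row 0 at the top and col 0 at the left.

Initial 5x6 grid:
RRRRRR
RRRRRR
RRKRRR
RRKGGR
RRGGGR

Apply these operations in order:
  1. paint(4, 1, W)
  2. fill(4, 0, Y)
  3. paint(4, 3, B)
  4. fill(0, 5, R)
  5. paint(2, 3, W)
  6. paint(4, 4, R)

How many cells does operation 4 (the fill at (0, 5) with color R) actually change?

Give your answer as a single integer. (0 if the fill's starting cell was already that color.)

Answer: 22

Derivation:
After op 1 paint(4,1,W):
RRRRRR
RRRRRR
RRKRRR
RRKGGR
RWGGGR
After op 2 fill(4,0,Y) [22 cells changed]:
YYYYYY
YYYYYY
YYKYYY
YYKGGY
YWGGGY
After op 3 paint(4,3,B):
YYYYYY
YYYYYY
YYKYYY
YYKGGY
YWGBGY
After op 4 fill(0,5,R) [22 cells changed]:
RRRRRR
RRRRRR
RRKRRR
RRKGGR
RWGBGR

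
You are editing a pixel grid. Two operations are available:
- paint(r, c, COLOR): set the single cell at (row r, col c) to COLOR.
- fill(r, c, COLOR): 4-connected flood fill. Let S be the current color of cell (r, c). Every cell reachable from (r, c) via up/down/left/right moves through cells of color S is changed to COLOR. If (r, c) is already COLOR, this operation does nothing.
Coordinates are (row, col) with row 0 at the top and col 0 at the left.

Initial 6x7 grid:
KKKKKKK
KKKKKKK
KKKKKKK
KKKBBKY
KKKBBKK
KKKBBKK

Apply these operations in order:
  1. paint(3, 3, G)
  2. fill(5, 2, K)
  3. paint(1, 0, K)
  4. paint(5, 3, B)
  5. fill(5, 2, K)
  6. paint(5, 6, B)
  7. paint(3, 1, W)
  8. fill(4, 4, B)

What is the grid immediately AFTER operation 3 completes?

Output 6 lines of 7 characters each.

Answer: KKKKKKK
KKKKKKK
KKKKKKK
KKKGBKY
KKKBBKK
KKKBBKK

Derivation:
After op 1 paint(3,3,G):
KKKKKKK
KKKKKKK
KKKKKKK
KKKGBKY
KKKBBKK
KKKBBKK
After op 2 fill(5,2,K) [0 cells changed]:
KKKKKKK
KKKKKKK
KKKKKKK
KKKGBKY
KKKBBKK
KKKBBKK
After op 3 paint(1,0,K):
KKKKKKK
KKKKKKK
KKKKKKK
KKKGBKY
KKKBBKK
KKKBBKK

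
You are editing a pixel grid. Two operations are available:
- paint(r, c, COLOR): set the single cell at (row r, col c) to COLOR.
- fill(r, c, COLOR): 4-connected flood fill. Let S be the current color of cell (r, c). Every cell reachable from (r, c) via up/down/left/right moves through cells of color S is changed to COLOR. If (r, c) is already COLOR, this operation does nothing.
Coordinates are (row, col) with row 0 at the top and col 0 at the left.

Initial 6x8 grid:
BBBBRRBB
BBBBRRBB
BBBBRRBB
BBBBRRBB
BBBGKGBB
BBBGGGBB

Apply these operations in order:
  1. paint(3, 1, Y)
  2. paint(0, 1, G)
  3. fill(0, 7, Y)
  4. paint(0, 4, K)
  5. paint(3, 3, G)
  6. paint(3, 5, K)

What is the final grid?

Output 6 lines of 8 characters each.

After op 1 paint(3,1,Y):
BBBBRRBB
BBBBRRBB
BBBBRRBB
BYBBRRBB
BBBGKGBB
BBBGGGBB
After op 2 paint(0,1,G):
BGBBRRBB
BBBBRRBB
BBBBRRBB
BYBBRRBB
BBBGKGBB
BBBGGGBB
After op 3 fill(0,7,Y) [12 cells changed]:
BGBBRRYY
BBBBRRYY
BBBBRRYY
BYBBRRYY
BBBGKGYY
BBBGGGYY
After op 4 paint(0,4,K):
BGBBKRYY
BBBBRRYY
BBBBRRYY
BYBBRRYY
BBBGKGYY
BBBGGGYY
After op 5 paint(3,3,G):
BGBBKRYY
BBBBRRYY
BBBBRRYY
BYBGRRYY
BBBGKGYY
BBBGGGYY
After op 6 paint(3,5,K):
BGBBKRYY
BBBBRRYY
BBBBRRYY
BYBGRKYY
BBBGKGYY
BBBGGGYY

Answer: BGBBKRYY
BBBBRRYY
BBBBRRYY
BYBGRKYY
BBBGKGYY
BBBGGGYY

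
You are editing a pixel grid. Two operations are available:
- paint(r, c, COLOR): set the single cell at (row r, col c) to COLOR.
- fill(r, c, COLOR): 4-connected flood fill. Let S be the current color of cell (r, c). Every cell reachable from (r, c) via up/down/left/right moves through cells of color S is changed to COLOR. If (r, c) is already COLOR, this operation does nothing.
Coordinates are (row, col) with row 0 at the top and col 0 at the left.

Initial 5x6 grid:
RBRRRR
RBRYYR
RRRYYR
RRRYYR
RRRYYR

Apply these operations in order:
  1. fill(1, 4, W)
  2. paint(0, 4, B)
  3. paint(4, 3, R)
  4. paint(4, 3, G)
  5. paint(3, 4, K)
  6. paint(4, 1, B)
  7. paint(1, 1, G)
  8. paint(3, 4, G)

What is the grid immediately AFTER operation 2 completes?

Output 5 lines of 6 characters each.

After op 1 fill(1,4,W) [8 cells changed]:
RBRRRR
RBRWWR
RRRWWR
RRRWWR
RRRWWR
After op 2 paint(0,4,B):
RBRRBR
RBRWWR
RRRWWR
RRRWWR
RRRWWR

Answer: RBRRBR
RBRWWR
RRRWWR
RRRWWR
RRRWWR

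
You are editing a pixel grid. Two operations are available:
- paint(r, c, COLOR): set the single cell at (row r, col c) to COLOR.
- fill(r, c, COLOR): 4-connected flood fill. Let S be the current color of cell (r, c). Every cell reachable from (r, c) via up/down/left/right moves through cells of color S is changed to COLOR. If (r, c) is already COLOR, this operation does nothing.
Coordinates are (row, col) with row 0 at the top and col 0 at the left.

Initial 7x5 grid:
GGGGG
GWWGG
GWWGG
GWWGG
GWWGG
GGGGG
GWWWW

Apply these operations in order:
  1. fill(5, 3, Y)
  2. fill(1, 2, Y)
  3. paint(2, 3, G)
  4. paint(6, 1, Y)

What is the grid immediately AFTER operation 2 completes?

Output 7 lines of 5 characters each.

Answer: YYYYY
YYYYY
YYYYY
YYYYY
YYYYY
YYYYY
YWWWW

Derivation:
After op 1 fill(5,3,Y) [23 cells changed]:
YYYYY
YWWYY
YWWYY
YWWYY
YWWYY
YYYYY
YWWWW
After op 2 fill(1,2,Y) [8 cells changed]:
YYYYY
YYYYY
YYYYY
YYYYY
YYYYY
YYYYY
YWWWW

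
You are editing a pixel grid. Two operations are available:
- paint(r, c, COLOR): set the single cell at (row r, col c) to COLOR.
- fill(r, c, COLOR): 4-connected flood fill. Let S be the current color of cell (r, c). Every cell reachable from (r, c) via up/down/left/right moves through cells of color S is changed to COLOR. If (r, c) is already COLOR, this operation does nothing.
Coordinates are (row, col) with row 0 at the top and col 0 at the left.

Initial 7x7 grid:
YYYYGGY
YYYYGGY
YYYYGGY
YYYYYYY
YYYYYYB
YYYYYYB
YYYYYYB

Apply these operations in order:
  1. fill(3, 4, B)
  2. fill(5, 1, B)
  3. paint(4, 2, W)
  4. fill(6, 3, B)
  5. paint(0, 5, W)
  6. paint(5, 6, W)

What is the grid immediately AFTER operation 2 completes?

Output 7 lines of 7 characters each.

After op 1 fill(3,4,B) [40 cells changed]:
BBBBGGB
BBBBGGB
BBBBGGB
BBBBBBB
BBBBBBB
BBBBBBB
BBBBBBB
After op 2 fill(5,1,B) [0 cells changed]:
BBBBGGB
BBBBGGB
BBBBGGB
BBBBBBB
BBBBBBB
BBBBBBB
BBBBBBB

Answer: BBBBGGB
BBBBGGB
BBBBGGB
BBBBBBB
BBBBBBB
BBBBBBB
BBBBBBB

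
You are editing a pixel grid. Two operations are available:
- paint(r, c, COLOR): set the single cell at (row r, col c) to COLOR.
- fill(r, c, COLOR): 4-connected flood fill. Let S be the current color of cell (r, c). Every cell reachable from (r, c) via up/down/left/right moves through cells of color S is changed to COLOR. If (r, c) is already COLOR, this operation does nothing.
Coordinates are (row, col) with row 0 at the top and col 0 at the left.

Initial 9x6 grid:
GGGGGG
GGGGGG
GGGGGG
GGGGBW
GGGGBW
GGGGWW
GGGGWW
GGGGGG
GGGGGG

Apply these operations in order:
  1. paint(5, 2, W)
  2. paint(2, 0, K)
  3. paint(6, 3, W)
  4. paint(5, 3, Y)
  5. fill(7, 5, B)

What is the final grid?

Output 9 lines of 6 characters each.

Answer: BBBBBB
BBBBBB
KBBBBB
BBBBBW
BBBBBW
BBWYWW
BBBWWW
BBBBBB
BBBBBB

Derivation:
After op 1 paint(5,2,W):
GGGGGG
GGGGGG
GGGGGG
GGGGBW
GGGGBW
GGWGWW
GGGGWW
GGGGGG
GGGGGG
After op 2 paint(2,0,K):
GGGGGG
GGGGGG
KGGGGG
GGGGBW
GGGGBW
GGWGWW
GGGGWW
GGGGGG
GGGGGG
After op 3 paint(6,3,W):
GGGGGG
GGGGGG
KGGGGG
GGGGBW
GGGGBW
GGWGWW
GGGWWW
GGGGGG
GGGGGG
After op 4 paint(5,3,Y):
GGGGGG
GGGGGG
KGGGGG
GGGGBW
GGGGBW
GGWYWW
GGGWWW
GGGGGG
GGGGGG
After op 5 fill(7,5,B) [42 cells changed]:
BBBBBB
BBBBBB
KBBBBB
BBBBBW
BBBBBW
BBWYWW
BBBWWW
BBBBBB
BBBBBB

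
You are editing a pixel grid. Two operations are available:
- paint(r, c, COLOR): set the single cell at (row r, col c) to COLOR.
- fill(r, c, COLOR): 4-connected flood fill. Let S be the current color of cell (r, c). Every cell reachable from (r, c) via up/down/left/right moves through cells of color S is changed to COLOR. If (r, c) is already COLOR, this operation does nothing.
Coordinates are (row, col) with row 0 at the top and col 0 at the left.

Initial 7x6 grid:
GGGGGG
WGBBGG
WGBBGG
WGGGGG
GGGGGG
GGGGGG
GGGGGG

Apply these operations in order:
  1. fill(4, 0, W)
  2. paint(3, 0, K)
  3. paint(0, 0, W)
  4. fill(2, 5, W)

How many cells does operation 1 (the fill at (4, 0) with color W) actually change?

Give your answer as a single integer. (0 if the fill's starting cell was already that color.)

After op 1 fill(4,0,W) [35 cells changed]:
WWWWWW
WWBBWW
WWBBWW
WWWWWW
WWWWWW
WWWWWW
WWWWWW

Answer: 35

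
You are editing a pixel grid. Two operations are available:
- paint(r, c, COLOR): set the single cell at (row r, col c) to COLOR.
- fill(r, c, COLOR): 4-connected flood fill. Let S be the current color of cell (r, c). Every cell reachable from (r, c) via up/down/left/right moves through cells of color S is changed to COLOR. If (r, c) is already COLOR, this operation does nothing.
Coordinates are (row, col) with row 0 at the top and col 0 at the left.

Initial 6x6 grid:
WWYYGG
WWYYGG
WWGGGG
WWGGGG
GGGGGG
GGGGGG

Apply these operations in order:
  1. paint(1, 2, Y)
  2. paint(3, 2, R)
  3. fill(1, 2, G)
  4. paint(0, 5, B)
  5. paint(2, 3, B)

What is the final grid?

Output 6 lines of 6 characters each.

Answer: WWGGGB
WWGGGG
WWGBGG
WWRGGG
GGGGGG
GGGGGG

Derivation:
After op 1 paint(1,2,Y):
WWYYGG
WWYYGG
WWGGGG
WWGGGG
GGGGGG
GGGGGG
After op 2 paint(3,2,R):
WWYYGG
WWYYGG
WWGGGG
WWRGGG
GGGGGG
GGGGGG
After op 3 fill(1,2,G) [4 cells changed]:
WWGGGG
WWGGGG
WWGGGG
WWRGGG
GGGGGG
GGGGGG
After op 4 paint(0,5,B):
WWGGGB
WWGGGG
WWGGGG
WWRGGG
GGGGGG
GGGGGG
After op 5 paint(2,3,B):
WWGGGB
WWGGGG
WWGBGG
WWRGGG
GGGGGG
GGGGGG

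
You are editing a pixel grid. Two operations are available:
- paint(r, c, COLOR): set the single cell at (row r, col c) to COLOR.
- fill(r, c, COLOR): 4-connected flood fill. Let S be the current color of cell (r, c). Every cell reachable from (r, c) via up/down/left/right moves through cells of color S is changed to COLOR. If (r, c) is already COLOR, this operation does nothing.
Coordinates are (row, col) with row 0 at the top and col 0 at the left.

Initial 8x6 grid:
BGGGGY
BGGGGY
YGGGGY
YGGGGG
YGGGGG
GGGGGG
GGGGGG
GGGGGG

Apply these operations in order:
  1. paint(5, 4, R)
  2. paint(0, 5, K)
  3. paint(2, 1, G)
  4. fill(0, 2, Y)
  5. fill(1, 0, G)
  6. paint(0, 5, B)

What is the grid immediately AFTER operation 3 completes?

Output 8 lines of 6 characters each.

After op 1 paint(5,4,R):
BGGGGY
BGGGGY
YGGGGY
YGGGGG
YGGGGG
GGGGRG
GGGGGG
GGGGGG
After op 2 paint(0,5,K):
BGGGGK
BGGGGY
YGGGGY
YGGGGG
YGGGGG
GGGGRG
GGGGGG
GGGGGG
After op 3 paint(2,1,G):
BGGGGK
BGGGGY
YGGGGY
YGGGGG
YGGGGG
GGGGRG
GGGGGG
GGGGGG

Answer: BGGGGK
BGGGGY
YGGGGY
YGGGGG
YGGGGG
GGGGRG
GGGGGG
GGGGGG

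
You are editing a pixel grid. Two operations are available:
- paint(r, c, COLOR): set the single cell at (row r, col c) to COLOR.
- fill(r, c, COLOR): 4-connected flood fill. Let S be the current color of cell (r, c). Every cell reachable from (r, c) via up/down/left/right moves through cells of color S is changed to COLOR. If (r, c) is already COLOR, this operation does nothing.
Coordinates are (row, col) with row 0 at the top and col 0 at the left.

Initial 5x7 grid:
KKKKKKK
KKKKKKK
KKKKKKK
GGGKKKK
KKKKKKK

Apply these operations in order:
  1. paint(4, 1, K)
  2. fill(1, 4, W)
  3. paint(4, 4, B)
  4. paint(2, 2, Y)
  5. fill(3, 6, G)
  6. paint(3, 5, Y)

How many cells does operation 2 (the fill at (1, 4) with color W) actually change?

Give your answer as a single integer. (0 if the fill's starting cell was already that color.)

Answer: 32

Derivation:
After op 1 paint(4,1,K):
KKKKKKK
KKKKKKK
KKKKKKK
GGGKKKK
KKKKKKK
After op 2 fill(1,4,W) [32 cells changed]:
WWWWWWW
WWWWWWW
WWWWWWW
GGGWWWW
WWWWWWW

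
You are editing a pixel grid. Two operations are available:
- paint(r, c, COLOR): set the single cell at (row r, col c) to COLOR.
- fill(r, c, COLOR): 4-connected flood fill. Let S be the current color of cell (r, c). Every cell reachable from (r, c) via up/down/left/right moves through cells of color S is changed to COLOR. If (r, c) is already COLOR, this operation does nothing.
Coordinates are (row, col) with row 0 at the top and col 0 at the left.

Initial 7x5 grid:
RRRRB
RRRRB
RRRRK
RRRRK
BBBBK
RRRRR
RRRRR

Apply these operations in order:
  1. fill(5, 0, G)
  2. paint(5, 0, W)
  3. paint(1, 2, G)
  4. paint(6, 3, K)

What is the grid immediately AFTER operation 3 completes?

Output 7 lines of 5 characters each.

After op 1 fill(5,0,G) [10 cells changed]:
RRRRB
RRRRB
RRRRK
RRRRK
BBBBK
GGGGG
GGGGG
After op 2 paint(5,0,W):
RRRRB
RRRRB
RRRRK
RRRRK
BBBBK
WGGGG
GGGGG
After op 3 paint(1,2,G):
RRRRB
RRGRB
RRRRK
RRRRK
BBBBK
WGGGG
GGGGG

Answer: RRRRB
RRGRB
RRRRK
RRRRK
BBBBK
WGGGG
GGGGG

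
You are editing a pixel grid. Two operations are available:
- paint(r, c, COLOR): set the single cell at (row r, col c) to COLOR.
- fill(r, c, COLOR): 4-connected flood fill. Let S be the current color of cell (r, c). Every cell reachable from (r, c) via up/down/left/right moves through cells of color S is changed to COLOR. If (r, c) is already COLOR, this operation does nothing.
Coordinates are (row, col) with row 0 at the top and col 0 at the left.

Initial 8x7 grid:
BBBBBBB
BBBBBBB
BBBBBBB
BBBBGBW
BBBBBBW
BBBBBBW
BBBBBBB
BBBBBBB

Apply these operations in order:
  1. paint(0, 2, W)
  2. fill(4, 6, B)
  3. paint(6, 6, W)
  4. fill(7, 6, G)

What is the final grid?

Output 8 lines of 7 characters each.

After op 1 paint(0,2,W):
BBWBBBB
BBBBBBB
BBBBBBB
BBBBGBW
BBBBBBW
BBBBBBW
BBBBBBB
BBBBBBB
After op 2 fill(4,6,B) [3 cells changed]:
BBWBBBB
BBBBBBB
BBBBBBB
BBBBGBB
BBBBBBB
BBBBBBB
BBBBBBB
BBBBBBB
After op 3 paint(6,6,W):
BBWBBBB
BBBBBBB
BBBBBBB
BBBBGBB
BBBBBBB
BBBBBBB
BBBBBBW
BBBBBBB
After op 4 fill(7,6,G) [53 cells changed]:
GGWGGGG
GGGGGGG
GGGGGGG
GGGGGGG
GGGGGGG
GGGGGGG
GGGGGGW
GGGGGGG

Answer: GGWGGGG
GGGGGGG
GGGGGGG
GGGGGGG
GGGGGGG
GGGGGGG
GGGGGGW
GGGGGGG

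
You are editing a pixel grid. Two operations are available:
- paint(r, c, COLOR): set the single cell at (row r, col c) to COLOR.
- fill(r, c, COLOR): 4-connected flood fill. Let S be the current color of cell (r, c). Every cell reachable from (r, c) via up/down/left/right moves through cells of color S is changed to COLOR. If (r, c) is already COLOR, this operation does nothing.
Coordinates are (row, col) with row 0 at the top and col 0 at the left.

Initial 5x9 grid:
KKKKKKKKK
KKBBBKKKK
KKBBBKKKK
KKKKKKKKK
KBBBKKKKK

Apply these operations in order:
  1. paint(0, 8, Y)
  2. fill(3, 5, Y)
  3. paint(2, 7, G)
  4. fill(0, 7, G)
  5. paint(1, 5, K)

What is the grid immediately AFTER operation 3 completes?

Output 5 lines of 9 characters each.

Answer: YYYYYYYYY
YYBBBYYYY
YYBBBYYGY
YYYYYYYYY
YBBBYYYYY

Derivation:
After op 1 paint(0,8,Y):
KKKKKKKKY
KKBBBKKKK
KKBBBKKKK
KKKKKKKKK
KBBBKKKKK
After op 2 fill(3,5,Y) [35 cells changed]:
YYYYYYYYY
YYBBBYYYY
YYBBBYYYY
YYYYYYYYY
YBBBYYYYY
After op 3 paint(2,7,G):
YYYYYYYYY
YYBBBYYYY
YYBBBYYGY
YYYYYYYYY
YBBBYYYYY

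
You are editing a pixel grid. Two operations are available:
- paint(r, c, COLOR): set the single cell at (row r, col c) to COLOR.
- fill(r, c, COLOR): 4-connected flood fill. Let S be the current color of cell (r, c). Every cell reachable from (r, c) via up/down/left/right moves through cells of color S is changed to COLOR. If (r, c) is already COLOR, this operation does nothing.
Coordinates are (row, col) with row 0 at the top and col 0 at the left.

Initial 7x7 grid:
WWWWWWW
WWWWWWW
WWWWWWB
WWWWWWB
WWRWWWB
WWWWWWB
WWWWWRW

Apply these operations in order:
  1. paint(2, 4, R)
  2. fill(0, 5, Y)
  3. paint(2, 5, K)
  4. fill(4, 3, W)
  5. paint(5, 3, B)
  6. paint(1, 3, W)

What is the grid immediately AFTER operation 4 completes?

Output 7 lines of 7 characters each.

After op 1 paint(2,4,R):
WWWWWWW
WWWWWWW
WWWWRWB
WWWWWWB
WWRWWWB
WWWWWWB
WWWWWRW
After op 2 fill(0,5,Y) [41 cells changed]:
YYYYYYY
YYYYYYY
YYYYRYB
YYYYYYB
YYRYYYB
YYYYYYB
YYYYYRW
After op 3 paint(2,5,K):
YYYYYYY
YYYYYYY
YYYYRKB
YYYYYYB
YYRYYYB
YYYYYYB
YYYYYRW
After op 4 fill(4,3,W) [40 cells changed]:
WWWWWWW
WWWWWWW
WWWWRKB
WWWWWWB
WWRWWWB
WWWWWWB
WWWWWRW

Answer: WWWWWWW
WWWWWWW
WWWWRKB
WWWWWWB
WWRWWWB
WWWWWWB
WWWWWRW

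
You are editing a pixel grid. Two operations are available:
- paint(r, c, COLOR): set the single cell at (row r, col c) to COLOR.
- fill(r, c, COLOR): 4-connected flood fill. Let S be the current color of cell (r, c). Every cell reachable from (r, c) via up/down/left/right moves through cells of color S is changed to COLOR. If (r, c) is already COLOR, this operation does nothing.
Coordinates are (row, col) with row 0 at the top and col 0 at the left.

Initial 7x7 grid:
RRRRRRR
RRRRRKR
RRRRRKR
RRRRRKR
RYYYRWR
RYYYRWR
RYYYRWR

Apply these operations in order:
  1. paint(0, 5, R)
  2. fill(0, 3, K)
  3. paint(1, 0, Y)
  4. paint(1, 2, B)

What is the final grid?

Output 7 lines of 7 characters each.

Answer: KKKKKKK
YKBKKKK
KKKKKKK
KKKKKKK
KYYYKWK
KYYYKWK
KYYYKWK

Derivation:
After op 1 paint(0,5,R):
RRRRRRR
RRRRRKR
RRRRRKR
RRRRRKR
RYYYRWR
RYYYRWR
RYYYRWR
After op 2 fill(0,3,K) [34 cells changed]:
KKKKKKK
KKKKKKK
KKKKKKK
KKKKKKK
KYYYKWK
KYYYKWK
KYYYKWK
After op 3 paint(1,0,Y):
KKKKKKK
YKKKKKK
KKKKKKK
KKKKKKK
KYYYKWK
KYYYKWK
KYYYKWK
After op 4 paint(1,2,B):
KKKKKKK
YKBKKKK
KKKKKKK
KKKKKKK
KYYYKWK
KYYYKWK
KYYYKWK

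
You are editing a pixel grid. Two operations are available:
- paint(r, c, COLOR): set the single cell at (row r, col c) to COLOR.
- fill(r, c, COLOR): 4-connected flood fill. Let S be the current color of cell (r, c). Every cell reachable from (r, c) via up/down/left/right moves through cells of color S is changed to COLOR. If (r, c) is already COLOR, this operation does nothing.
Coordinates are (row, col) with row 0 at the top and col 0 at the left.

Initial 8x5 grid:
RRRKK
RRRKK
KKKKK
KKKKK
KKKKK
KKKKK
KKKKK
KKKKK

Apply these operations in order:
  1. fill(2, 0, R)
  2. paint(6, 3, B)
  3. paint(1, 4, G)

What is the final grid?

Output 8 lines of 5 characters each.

After op 1 fill(2,0,R) [34 cells changed]:
RRRRR
RRRRR
RRRRR
RRRRR
RRRRR
RRRRR
RRRRR
RRRRR
After op 2 paint(6,3,B):
RRRRR
RRRRR
RRRRR
RRRRR
RRRRR
RRRRR
RRRBR
RRRRR
After op 3 paint(1,4,G):
RRRRR
RRRRG
RRRRR
RRRRR
RRRRR
RRRRR
RRRBR
RRRRR

Answer: RRRRR
RRRRG
RRRRR
RRRRR
RRRRR
RRRRR
RRRBR
RRRRR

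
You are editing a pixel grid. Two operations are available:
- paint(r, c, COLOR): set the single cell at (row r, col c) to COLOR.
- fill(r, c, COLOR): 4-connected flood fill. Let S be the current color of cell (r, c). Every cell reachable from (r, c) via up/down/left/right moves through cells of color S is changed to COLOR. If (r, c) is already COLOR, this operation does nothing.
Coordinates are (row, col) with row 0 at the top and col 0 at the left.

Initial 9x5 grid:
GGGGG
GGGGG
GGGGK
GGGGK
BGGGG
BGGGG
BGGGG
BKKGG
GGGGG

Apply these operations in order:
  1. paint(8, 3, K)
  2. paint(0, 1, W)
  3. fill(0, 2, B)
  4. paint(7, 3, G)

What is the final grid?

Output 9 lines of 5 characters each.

Answer: BWBBB
BBBBB
BBBBK
BBBBK
BBBBB
BBBBB
BBBBB
BKKGB
GGGKB

Derivation:
After op 1 paint(8,3,K):
GGGGG
GGGGG
GGGGK
GGGGK
BGGGG
BGGGG
BGGGG
BKKGG
GGGKG
After op 2 paint(0,1,W):
GWGGG
GGGGG
GGGGK
GGGGK
BGGGG
BGGGG
BGGGG
BKKGG
GGGKG
After op 3 fill(0,2,B) [32 cells changed]:
BWBBB
BBBBB
BBBBK
BBBBK
BBBBB
BBBBB
BBBBB
BKKBB
GGGKB
After op 4 paint(7,3,G):
BWBBB
BBBBB
BBBBK
BBBBK
BBBBB
BBBBB
BBBBB
BKKGB
GGGKB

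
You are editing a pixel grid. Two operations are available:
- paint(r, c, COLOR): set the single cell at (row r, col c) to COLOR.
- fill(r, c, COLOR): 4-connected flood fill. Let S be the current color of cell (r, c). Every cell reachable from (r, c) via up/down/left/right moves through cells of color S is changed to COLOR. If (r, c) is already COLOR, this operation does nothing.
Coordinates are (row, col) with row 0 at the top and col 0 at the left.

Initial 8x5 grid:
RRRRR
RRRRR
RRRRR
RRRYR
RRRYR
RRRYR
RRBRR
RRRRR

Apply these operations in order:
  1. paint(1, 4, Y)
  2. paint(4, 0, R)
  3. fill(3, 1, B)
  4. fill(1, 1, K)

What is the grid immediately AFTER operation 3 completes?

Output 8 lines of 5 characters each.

After op 1 paint(1,4,Y):
RRRRR
RRRRY
RRRRR
RRRYR
RRRYR
RRRYR
RRBRR
RRRRR
After op 2 paint(4,0,R):
RRRRR
RRRRY
RRRRR
RRRYR
RRRYR
RRRYR
RRBRR
RRRRR
After op 3 fill(3,1,B) [35 cells changed]:
BBBBB
BBBBY
BBBBB
BBBYB
BBBYB
BBBYB
BBBBB
BBBBB

Answer: BBBBB
BBBBY
BBBBB
BBBYB
BBBYB
BBBYB
BBBBB
BBBBB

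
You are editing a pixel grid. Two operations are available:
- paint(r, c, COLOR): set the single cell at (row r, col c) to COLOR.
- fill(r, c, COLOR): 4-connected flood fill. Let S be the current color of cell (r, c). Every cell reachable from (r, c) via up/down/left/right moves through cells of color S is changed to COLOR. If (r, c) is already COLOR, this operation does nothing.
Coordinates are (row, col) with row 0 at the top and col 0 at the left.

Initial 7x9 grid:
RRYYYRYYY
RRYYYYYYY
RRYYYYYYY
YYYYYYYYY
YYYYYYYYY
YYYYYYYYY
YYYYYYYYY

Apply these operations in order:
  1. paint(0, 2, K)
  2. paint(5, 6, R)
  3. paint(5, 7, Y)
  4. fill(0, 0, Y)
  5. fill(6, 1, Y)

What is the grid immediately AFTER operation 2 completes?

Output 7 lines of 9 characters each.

Answer: RRKYYRYYY
RRYYYYYYY
RRYYYYYYY
YYYYYYYYY
YYYYYYYYY
YYYYYYRYY
YYYYYYYYY

Derivation:
After op 1 paint(0,2,K):
RRKYYRYYY
RRYYYYYYY
RRYYYYYYY
YYYYYYYYY
YYYYYYYYY
YYYYYYYYY
YYYYYYYYY
After op 2 paint(5,6,R):
RRKYYRYYY
RRYYYYYYY
RRYYYYYYY
YYYYYYYYY
YYYYYYYYY
YYYYYYRYY
YYYYYYYYY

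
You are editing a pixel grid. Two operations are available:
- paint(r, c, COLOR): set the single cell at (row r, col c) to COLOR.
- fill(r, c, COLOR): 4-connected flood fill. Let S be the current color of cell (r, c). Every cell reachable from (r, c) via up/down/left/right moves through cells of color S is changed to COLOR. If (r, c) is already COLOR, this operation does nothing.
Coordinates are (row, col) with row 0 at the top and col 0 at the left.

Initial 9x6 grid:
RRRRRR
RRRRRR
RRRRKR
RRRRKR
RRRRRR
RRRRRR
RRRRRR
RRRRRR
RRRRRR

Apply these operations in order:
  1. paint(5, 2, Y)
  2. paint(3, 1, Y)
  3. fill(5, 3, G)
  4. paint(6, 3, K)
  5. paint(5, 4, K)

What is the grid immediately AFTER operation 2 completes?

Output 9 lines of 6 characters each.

Answer: RRRRRR
RRRRRR
RRRRKR
RYRRKR
RRRRRR
RRYRRR
RRRRRR
RRRRRR
RRRRRR

Derivation:
After op 1 paint(5,2,Y):
RRRRRR
RRRRRR
RRRRKR
RRRRKR
RRRRRR
RRYRRR
RRRRRR
RRRRRR
RRRRRR
After op 2 paint(3,1,Y):
RRRRRR
RRRRRR
RRRRKR
RYRRKR
RRRRRR
RRYRRR
RRRRRR
RRRRRR
RRRRRR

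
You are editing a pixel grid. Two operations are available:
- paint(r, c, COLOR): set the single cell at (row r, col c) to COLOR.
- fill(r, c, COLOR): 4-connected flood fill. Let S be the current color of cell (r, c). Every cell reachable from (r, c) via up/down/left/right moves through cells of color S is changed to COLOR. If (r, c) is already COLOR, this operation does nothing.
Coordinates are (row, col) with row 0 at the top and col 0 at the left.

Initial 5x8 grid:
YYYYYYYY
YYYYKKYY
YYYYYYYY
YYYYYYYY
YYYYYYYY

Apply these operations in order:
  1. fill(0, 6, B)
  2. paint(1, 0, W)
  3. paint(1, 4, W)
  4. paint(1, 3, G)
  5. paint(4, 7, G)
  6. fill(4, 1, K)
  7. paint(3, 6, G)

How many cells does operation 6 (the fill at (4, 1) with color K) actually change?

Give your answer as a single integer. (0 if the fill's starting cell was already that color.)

Answer: 35

Derivation:
After op 1 fill(0,6,B) [38 cells changed]:
BBBBBBBB
BBBBKKBB
BBBBBBBB
BBBBBBBB
BBBBBBBB
After op 2 paint(1,0,W):
BBBBBBBB
WBBBKKBB
BBBBBBBB
BBBBBBBB
BBBBBBBB
After op 3 paint(1,4,W):
BBBBBBBB
WBBBWKBB
BBBBBBBB
BBBBBBBB
BBBBBBBB
After op 4 paint(1,3,G):
BBBBBBBB
WBBGWKBB
BBBBBBBB
BBBBBBBB
BBBBBBBB
After op 5 paint(4,7,G):
BBBBBBBB
WBBGWKBB
BBBBBBBB
BBBBBBBB
BBBBBBBG
After op 6 fill(4,1,K) [35 cells changed]:
KKKKKKKK
WKKGWKKK
KKKKKKKK
KKKKKKKK
KKKKKKKG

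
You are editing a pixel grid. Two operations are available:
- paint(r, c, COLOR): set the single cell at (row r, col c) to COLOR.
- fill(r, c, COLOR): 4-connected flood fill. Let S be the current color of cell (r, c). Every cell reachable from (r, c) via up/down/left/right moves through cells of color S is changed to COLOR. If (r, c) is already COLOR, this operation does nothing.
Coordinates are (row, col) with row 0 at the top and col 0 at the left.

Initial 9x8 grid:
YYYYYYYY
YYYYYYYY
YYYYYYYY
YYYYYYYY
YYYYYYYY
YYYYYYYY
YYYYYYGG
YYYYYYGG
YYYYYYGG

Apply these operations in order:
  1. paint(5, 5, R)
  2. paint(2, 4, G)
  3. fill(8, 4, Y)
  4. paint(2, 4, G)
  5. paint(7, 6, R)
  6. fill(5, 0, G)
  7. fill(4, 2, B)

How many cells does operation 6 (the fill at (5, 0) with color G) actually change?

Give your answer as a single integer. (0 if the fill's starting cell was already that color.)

After op 1 paint(5,5,R):
YYYYYYYY
YYYYYYYY
YYYYYYYY
YYYYYYYY
YYYYYYYY
YYYYYRYY
YYYYYYGG
YYYYYYGG
YYYYYYGG
After op 2 paint(2,4,G):
YYYYYYYY
YYYYYYYY
YYYYGYYY
YYYYYYYY
YYYYYYYY
YYYYYRYY
YYYYYYGG
YYYYYYGG
YYYYYYGG
After op 3 fill(8,4,Y) [0 cells changed]:
YYYYYYYY
YYYYYYYY
YYYYGYYY
YYYYYYYY
YYYYYYYY
YYYYYRYY
YYYYYYGG
YYYYYYGG
YYYYYYGG
After op 4 paint(2,4,G):
YYYYYYYY
YYYYYYYY
YYYYGYYY
YYYYYYYY
YYYYYYYY
YYYYYRYY
YYYYYYGG
YYYYYYGG
YYYYYYGG
After op 5 paint(7,6,R):
YYYYYYYY
YYYYYYYY
YYYYGYYY
YYYYYYYY
YYYYYYYY
YYYYYRYY
YYYYYYGG
YYYYYYRG
YYYYYYGG
After op 6 fill(5,0,G) [64 cells changed]:
GGGGGGGG
GGGGGGGG
GGGGGGGG
GGGGGGGG
GGGGGGGG
GGGGGRGG
GGGGGGGG
GGGGGGRG
GGGGGGGG

Answer: 64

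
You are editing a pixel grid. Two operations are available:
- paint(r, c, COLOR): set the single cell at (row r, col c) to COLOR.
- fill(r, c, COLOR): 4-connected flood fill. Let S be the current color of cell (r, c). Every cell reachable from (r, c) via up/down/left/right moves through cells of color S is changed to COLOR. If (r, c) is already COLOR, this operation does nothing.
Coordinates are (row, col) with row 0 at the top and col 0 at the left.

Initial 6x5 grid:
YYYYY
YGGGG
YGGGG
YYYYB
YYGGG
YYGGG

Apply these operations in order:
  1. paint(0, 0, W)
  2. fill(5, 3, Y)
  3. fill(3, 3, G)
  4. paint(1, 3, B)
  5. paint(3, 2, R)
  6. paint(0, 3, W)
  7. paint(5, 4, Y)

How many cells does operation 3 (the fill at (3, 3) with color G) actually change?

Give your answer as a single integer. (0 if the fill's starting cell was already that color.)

After op 1 paint(0,0,W):
WYYYY
YGGGG
YGGGG
YYYYB
YYGGG
YYGGG
After op 2 fill(5,3,Y) [6 cells changed]:
WYYYY
YGGGG
YGGGG
YYYYB
YYYYY
YYYYY
After op 3 fill(3,3,G) [16 cells changed]:
WYYYY
GGGGG
GGGGG
GGGGB
GGGGG
GGGGG

Answer: 16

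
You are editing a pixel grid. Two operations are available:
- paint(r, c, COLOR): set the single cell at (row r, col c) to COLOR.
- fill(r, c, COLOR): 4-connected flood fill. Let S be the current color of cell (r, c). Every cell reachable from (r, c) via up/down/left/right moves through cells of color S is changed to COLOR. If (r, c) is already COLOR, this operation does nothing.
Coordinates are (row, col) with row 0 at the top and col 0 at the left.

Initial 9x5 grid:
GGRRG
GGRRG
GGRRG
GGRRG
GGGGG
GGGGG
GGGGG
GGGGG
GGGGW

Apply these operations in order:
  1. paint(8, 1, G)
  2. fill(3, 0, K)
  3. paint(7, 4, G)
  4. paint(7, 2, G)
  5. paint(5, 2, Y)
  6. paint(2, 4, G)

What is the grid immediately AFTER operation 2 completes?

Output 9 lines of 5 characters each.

After op 1 paint(8,1,G):
GGRRG
GGRRG
GGRRG
GGRRG
GGGGG
GGGGG
GGGGG
GGGGG
GGGGW
After op 2 fill(3,0,K) [36 cells changed]:
KKRRK
KKRRK
KKRRK
KKRRK
KKKKK
KKKKK
KKKKK
KKKKK
KKKKW

Answer: KKRRK
KKRRK
KKRRK
KKRRK
KKKKK
KKKKK
KKKKK
KKKKK
KKKKW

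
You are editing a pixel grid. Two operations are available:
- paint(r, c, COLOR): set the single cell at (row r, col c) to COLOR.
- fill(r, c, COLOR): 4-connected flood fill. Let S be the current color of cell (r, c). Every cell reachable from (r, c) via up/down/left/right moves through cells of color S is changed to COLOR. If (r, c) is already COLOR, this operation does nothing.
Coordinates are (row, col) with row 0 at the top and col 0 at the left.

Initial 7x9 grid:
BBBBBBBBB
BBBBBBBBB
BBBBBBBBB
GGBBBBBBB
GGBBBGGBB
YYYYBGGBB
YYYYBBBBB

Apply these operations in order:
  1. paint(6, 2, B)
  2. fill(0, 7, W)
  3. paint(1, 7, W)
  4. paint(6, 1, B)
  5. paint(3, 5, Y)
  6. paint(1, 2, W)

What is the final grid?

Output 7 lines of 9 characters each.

After op 1 paint(6,2,B):
BBBBBBBBB
BBBBBBBBB
BBBBBBBBB
GGBBBBBBB
GGBBBGGBB
YYYYBGGBB
YYBYBBBBB
After op 2 fill(0,7,W) [47 cells changed]:
WWWWWWWWW
WWWWWWWWW
WWWWWWWWW
GGWWWWWWW
GGWWWGGWW
YYYYWGGWW
YYBYWWWWW
After op 3 paint(1,7,W):
WWWWWWWWW
WWWWWWWWW
WWWWWWWWW
GGWWWWWWW
GGWWWGGWW
YYYYWGGWW
YYBYWWWWW
After op 4 paint(6,1,B):
WWWWWWWWW
WWWWWWWWW
WWWWWWWWW
GGWWWWWWW
GGWWWGGWW
YYYYWGGWW
YBBYWWWWW
After op 5 paint(3,5,Y):
WWWWWWWWW
WWWWWWWWW
WWWWWWWWW
GGWWWYWWW
GGWWWGGWW
YYYYWGGWW
YBBYWWWWW
After op 6 paint(1,2,W):
WWWWWWWWW
WWWWWWWWW
WWWWWWWWW
GGWWWYWWW
GGWWWGGWW
YYYYWGGWW
YBBYWWWWW

Answer: WWWWWWWWW
WWWWWWWWW
WWWWWWWWW
GGWWWYWWW
GGWWWGGWW
YYYYWGGWW
YBBYWWWWW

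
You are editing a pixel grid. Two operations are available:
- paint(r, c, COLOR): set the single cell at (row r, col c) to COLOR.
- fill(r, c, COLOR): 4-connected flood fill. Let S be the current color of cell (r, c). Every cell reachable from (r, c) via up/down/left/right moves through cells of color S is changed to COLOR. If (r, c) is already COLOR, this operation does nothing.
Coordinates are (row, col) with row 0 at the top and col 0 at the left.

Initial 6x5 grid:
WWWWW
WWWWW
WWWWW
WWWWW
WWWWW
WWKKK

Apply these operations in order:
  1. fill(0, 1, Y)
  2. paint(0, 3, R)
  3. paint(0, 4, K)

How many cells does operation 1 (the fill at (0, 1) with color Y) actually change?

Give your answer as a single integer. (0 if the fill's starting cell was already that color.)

Answer: 27

Derivation:
After op 1 fill(0,1,Y) [27 cells changed]:
YYYYY
YYYYY
YYYYY
YYYYY
YYYYY
YYKKK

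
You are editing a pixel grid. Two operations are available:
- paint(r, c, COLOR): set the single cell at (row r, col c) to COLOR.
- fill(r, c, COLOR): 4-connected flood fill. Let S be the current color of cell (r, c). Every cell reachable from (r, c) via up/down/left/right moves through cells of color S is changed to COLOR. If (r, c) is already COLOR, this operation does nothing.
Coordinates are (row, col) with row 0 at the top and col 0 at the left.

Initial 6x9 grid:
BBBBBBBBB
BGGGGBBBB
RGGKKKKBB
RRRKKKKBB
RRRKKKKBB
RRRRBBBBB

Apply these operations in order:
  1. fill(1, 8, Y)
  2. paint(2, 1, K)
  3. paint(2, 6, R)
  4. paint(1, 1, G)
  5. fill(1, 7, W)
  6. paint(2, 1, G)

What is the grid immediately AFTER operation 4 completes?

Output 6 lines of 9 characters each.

Answer: YYYYYYYYY
YGGGGYYYY
RKGKKKRYY
RRRKKKKYY
RRRKKKKYY
RRRRYYYYY

Derivation:
After op 1 fill(1,8,Y) [25 cells changed]:
YYYYYYYYY
YGGGGYYYY
RGGKKKKYY
RRRKKKKYY
RRRKKKKYY
RRRRYYYYY
After op 2 paint(2,1,K):
YYYYYYYYY
YGGGGYYYY
RKGKKKKYY
RRRKKKKYY
RRRKKKKYY
RRRRYYYYY
After op 3 paint(2,6,R):
YYYYYYYYY
YGGGGYYYY
RKGKKKRYY
RRRKKKKYY
RRRKKKKYY
RRRRYYYYY
After op 4 paint(1,1,G):
YYYYYYYYY
YGGGGYYYY
RKGKKKRYY
RRRKKKKYY
RRRKKKKYY
RRRRYYYYY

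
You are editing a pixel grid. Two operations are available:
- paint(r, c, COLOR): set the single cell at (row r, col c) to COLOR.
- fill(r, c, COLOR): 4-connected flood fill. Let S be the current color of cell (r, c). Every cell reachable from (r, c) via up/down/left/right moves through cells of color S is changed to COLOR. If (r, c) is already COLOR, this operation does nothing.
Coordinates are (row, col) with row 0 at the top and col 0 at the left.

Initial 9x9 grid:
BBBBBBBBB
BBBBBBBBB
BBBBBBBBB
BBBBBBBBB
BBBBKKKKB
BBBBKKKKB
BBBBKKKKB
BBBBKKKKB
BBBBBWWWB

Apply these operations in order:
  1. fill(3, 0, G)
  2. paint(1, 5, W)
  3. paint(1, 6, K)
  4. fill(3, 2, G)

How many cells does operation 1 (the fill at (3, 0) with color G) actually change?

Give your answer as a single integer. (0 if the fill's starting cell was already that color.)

After op 1 fill(3,0,G) [62 cells changed]:
GGGGGGGGG
GGGGGGGGG
GGGGGGGGG
GGGGGGGGG
GGGGKKKKG
GGGGKKKKG
GGGGKKKKG
GGGGKKKKG
GGGGGWWWG

Answer: 62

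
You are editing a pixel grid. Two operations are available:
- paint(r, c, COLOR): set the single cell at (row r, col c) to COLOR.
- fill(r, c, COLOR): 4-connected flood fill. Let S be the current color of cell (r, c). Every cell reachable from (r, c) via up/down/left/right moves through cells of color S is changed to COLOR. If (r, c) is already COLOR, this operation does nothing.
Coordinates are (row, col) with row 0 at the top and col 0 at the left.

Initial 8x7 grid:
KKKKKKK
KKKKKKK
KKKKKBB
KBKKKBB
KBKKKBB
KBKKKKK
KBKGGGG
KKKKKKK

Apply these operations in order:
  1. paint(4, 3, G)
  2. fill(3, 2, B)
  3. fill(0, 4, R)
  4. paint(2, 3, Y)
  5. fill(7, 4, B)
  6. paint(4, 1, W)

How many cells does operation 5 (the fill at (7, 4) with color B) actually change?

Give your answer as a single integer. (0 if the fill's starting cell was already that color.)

Answer: 50

Derivation:
After op 1 paint(4,3,G):
KKKKKKK
KKKKKKK
KKKKKBB
KBKKKBB
KBKGKBB
KBKKKKK
KBKGGGG
KKKKKKK
After op 2 fill(3,2,B) [41 cells changed]:
BBBBBBB
BBBBBBB
BBBBBBB
BBBBBBB
BBBGBBB
BBBBBBB
BBBGGGG
BBBBBBB
After op 3 fill(0,4,R) [51 cells changed]:
RRRRRRR
RRRRRRR
RRRRRRR
RRRRRRR
RRRGRRR
RRRRRRR
RRRGGGG
RRRRRRR
After op 4 paint(2,3,Y):
RRRRRRR
RRRRRRR
RRRYRRR
RRRRRRR
RRRGRRR
RRRRRRR
RRRGGGG
RRRRRRR
After op 5 fill(7,4,B) [50 cells changed]:
BBBBBBB
BBBBBBB
BBBYBBB
BBBBBBB
BBBGBBB
BBBBBBB
BBBGGGG
BBBBBBB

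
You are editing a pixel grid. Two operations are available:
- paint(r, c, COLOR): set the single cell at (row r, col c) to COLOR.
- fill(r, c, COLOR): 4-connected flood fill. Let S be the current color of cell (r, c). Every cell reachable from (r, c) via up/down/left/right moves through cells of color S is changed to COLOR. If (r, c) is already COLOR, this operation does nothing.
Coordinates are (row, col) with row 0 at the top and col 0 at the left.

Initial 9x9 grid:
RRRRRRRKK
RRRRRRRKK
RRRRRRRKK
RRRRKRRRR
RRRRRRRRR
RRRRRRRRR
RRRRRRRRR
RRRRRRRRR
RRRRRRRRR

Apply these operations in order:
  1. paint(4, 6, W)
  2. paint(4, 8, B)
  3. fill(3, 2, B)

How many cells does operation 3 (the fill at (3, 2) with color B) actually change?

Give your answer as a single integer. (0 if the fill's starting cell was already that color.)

After op 1 paint(4,6,W):
RRRRRRRKK
RRRRRRRKK
RRRRRRRKK
RRRRKRRRR
RRRRRRWRR
RRRRRRRRR
RRRRRRRRR
RRRRRRRRR
RRRRRRRRR
After op 2 paint(4,8,B):
RRRRRRRKK
RRRRRRRKK
RRRRRRRKK
RRRRKRRRR
RRRRRRWRB
RRRRRRRRR
RRRRRRRRR
RRRRRRRRR
RRRRRRRRR
After op 3 fill(3,2,B) [72 cells changed]:
BBBBBBBKK
BBBBBBBKK
BBBBBBBKK
BBBBKBBBB
BBBBBBWBB
BBBBBBBBB
BBBBBBBBB
BBBBBBBBB
BBBBBBBBB

Answer: 72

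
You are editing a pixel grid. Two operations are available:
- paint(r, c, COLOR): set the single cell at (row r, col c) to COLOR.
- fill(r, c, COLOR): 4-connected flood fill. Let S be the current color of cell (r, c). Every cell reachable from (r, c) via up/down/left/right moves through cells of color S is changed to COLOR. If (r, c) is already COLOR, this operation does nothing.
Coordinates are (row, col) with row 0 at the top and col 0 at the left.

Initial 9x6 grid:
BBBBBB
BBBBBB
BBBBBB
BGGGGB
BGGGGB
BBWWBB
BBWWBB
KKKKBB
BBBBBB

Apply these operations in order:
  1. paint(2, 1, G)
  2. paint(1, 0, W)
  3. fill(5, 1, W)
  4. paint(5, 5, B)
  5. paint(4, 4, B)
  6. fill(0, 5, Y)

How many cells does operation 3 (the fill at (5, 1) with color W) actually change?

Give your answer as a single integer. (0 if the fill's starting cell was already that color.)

After op 1 paint(2,1,G):
BBBBBB
BBBBBB
BGBBBB
BGGGGB
BGGGGB
BBWWBB
BBWWBB
KKKKBB
BBBBBB
After op 2 paint(1,0,W):
BBBBBB
WBBBBB
BGBBBB
BGGGGB
BGGGGB
BBWWBB
BBWWBB
KKKKBB
BBBBBB
After op 3 fill(5,1,W) [7 cells changed]:
BBBBBB
WBBBBB
WGBBBB
WGGGGB
WGGGGB
WWWWBB
WWWWBB
KKKKBB
BBBBBB

Answer: 7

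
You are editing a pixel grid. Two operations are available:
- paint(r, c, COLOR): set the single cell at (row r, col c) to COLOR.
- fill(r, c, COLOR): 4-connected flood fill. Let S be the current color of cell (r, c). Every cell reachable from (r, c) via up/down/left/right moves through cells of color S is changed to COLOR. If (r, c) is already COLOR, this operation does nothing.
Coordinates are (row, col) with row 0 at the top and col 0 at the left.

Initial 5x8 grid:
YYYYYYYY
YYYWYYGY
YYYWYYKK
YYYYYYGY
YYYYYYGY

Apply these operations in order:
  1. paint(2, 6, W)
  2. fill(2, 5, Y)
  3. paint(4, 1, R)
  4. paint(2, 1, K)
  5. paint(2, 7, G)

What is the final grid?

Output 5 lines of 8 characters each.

After op 1 paint(2,6,W):
YYYYYYYY
YYYWYYGY
YYYWYYWK
YYYYYYGY
YYYYYYGY
After op 2 fill(2,5,Y) [0 cells changed]:
YYYYYYYY
YYYWYYGY
YYYWYYWK
YYYYYYGY
YYYYYYGY
After op 3 paint(4,1,R):
YYYYYYYY
YYYWYYGY
YYYWYYWK
YYYYYYGY
YRYYYYGY
After op 4 paint(2,1,K):
YYYYYYYY
YYYWYYGY
YKYWYYWK
YYYYYYGY
YRYYYYGY
After op 5 paint(2,7,G):
YYYYYYYY
YYYWYYGY
YKYWYYWG
YYYYYYGY
YRYYYYGY

Answer: YYYYYYYY
YYYWYYGY
YKYWYYWG
YYYYYYGY
YRYYYYGY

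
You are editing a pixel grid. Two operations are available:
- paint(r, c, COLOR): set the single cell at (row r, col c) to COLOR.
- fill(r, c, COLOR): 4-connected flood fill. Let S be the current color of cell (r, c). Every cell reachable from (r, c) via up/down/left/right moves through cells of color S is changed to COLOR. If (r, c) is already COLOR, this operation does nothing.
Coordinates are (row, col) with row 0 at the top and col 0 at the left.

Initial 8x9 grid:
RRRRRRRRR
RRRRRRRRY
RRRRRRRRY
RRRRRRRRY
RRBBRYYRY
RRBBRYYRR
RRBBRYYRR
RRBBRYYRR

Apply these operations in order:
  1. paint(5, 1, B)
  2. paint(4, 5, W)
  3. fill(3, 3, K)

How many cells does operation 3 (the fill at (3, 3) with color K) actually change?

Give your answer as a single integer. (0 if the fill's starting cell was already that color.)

After op 1 paint(5,1,B):
RRRRRRRRR
RRRRRRRRY
RRRRRRRRY
RRRRRRRRY
RRBBRYYRY
RBBBRYYRR
RRBBRYYRR
RRBBRYYRR
After op 2 paint(4,5,W):
RRRRRRRRR
RRRRRRRRY
RRRRRRRRY
RRRRRRRRY
RRBBRWYRY
RBBBRYYRR
RRBBRYYRR
RRBBRYYRR
After op 3 fill(3,3,K) [51 cells changed]:
KKKKKKKKK
KKKKKKKKY
KKKKKKKKY
KKKKKKKKY
KKBBKWYKY
KBBBKYYKK
KKBBKYYKK
KKBBKYYKK

Answer: 51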